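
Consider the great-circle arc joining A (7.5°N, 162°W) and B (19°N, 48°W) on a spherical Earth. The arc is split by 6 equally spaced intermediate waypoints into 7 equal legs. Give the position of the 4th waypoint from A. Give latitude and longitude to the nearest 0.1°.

From cos δ = sin φ₁ sin φ₂ + cos φ₁ cos φ₂ cos Δλ, the central angle is δ ≈ 1.916 rad (109.8°).
Interpolate at f = 4/7 with slerp weights a = sin((1−f)δ)/sin δ ≈ 0.778, b = sin(fδ)/sin δ ≈ 0.945.
p = a·p₁ + b·p₂ ≈ (-0.136, -0.902, 0.409); φ = arcsin(p_z) ≈ 24.15°, λ = atan2(p_y, p_x) ≈ -98.56°.

≈ (24.2°N, 98.6°W)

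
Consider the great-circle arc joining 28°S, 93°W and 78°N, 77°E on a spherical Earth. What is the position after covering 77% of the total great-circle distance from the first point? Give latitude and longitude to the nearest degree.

Write both endpoints as unit vectors p₁, p₂ with components (cos φ cos λ, cos φ sin λ, sin φ).
The central angle between the endpoints is δ = arccos(p₁·p₂) ≈ 2.265 rad (129.8°).
Interpolate at f = 0.77 with slerp weights a = sin((1−f)δ)/sin δ ≈ 0.648, b = sin(fδ)/sin δ ≈ 1.282.
p = a·p₁ + b·p₂ ≈ (0.030, -0.312, 0.950); φ = arcsin(p_z) ≈ 71.76°, λ = atan2(p_y, p_x) ≈ -84.50°.

≈ 72°N, 84°W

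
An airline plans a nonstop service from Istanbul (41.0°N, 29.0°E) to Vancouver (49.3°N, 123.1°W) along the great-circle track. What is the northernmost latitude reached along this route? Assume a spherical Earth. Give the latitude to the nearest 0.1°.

The great circle lies in the plane with unit normal n̂ = (p₁ × p₂)/|p₁ × p₂|.
Here n̂_z ≈ -0.231; the vertex latitude is φ_max = arccos|n̂_z| ≈ 76.7°.

≈ 76.7°N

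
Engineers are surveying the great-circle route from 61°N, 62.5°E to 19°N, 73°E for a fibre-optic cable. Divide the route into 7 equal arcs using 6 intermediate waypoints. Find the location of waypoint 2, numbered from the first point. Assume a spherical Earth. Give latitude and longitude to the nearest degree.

≈ 49°N, 67°E

Convert each endpoint to a unit vector on the sphere (x = cos φ cos λ, y = cos φ sin λ, z = sin φ).
The central angle between the endpoints is δ = arccos(p₁·p₂) ≈ 0.744 rad (42.7°).
Interpolate at f = 2/7 with slerp weights a = sin((1−f)δ)/sin δ ≈ 0.748, b = sin(fδ)/sin δ ≈ 0.312.
p = a·p₁ + b·p₂ ≈ (0.254, 0.604, 0.756); φ = arcsin(p_z) ≈ 49.11°, λ = atan2(p_y, p_x) ≈ 67.20°.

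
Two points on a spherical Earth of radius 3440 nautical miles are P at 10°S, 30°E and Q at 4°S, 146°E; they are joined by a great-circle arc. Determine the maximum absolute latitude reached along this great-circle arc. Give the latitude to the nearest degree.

≈ 14°S

The great circle lies in the plane with unit normal n̂ = (p₁ × p₂)/|p₁ × p₂|.
Here n̂_z ≈ +0.972; the vertex latitude is φ_max = arccos|n̂_z| ≈ 13.5°.
Check via Clairaut: cos φ_max = |cos φ₁| · sin C = cos(10.0°)·sin(99.2°) ≈ 0.972, again giving ≈ 13.5°.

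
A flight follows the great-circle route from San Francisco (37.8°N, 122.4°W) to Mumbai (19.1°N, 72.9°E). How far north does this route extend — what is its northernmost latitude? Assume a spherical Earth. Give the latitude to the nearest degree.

≈ 77°N

The great circle lies in the plane with unit normal n̂ = (p₁ × p₂)/|p₁ × p₂|.
Here n̂_z ≈ -0.231; the vertex latitude is φ_max = arccos|n̂_z| ≈ 76.7°.
Check via Clairaut: cos φ_max = |cos φ₁| · sin C = cos(37.8°)·sin(17.0°) ≈ 0.231, again giving ≈ 76.7°.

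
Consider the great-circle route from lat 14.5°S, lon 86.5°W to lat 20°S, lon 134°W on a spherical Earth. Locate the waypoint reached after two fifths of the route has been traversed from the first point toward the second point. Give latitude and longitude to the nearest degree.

From cos δ = sin φ₁ sin φ₂ + cos φ₁ cos φ₂ cos Δλ, the central angle is δ ≈ 0.795 rad (45.6°).
Interpolate at f = 2/5 with slerp weights a = sin((1−f)δ)/sin δ ≈ 0.643, b = sin(fδ)/sin δ ≈ 0.438.
p = a·p₁ + b·p₂ ≈ (-0.248, -0.918, -0.311); φ = arcsin(p_z) ≈ -18.11°, λ = atan2(p_y, p_x) ≈ -105.12°.

≈ lat 18°S, lon 105°W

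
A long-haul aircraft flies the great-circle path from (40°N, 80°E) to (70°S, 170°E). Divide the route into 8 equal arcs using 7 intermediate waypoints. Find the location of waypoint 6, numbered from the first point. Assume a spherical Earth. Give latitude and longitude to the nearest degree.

≈ (49°S, 120°E)

Convert each endpoint to a unit vector on the sphere (x = cos φ cos λ, y = cos φ sin λ, z = sin φ).
The central angle between the endpoints is δ = arccos(p₁·p₂) ≈ 2.219 rad (127.2°).
Interpolate at f = 6/8 with slerp weights a = sin((1−f)δ)/sin δ ≈ 0.661, b = sin(fδ)/sin δ ≈ 1.249.
p = a·p₁ + b·p₂ ≈ (-0.333, 0.573, -0.749); φ = arcsin(p_z) ≈ -48.51°, λ = atan2(p_y, p_x) ≈ 120.16°.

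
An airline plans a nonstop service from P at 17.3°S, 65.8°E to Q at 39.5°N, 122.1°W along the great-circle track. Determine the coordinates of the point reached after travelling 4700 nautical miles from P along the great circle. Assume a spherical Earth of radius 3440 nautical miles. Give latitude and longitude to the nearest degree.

≈ 57°N, 95°E

Write both endpoints as unit vectors p₁, p₂ with components (cos φ cos λ, cos φ sin λ, sin φ).
The central angle between the endpoints is δ = arccos(p₁·p₂) ≈ 2.736 rad (156.8°). The total great-circle distance is δ·R ≈ 2.736 × 3440 ≈ 9412 nmi, so the target fraction is f = 4700/9412 ≈ 0.499.
Interpolate at f ≈ 0.499 with slerp weights a = sin((1−f)δ)/sin δ ≈ 2.484, b = sin(fδ)/sin δ ≈ 2.482.
p = a·p₁ + b·p₂ ≈ (-0.046, 0.541, 0.840); φ = arcsin(p_z) ≈ 57.15°, λ = atan2(p_y, p_x) ≈ 94.82°.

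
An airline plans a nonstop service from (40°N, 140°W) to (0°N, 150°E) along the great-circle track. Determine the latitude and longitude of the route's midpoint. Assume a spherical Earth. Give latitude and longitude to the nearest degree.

≈ (24°N, 180°E)

Write both endpoints as unit vectors p₁, p₂ with components (cos φ cos λ, cos φ sin λ, sin φ).
The central angle between the endpoints is δ = arccos(p₁·p₂) ≈ 1.306 rad (74.8°).
Interpolate at f = 1/2 with slerp weights a = sin((1−f)δ)/sin δ ≈ 0.629, b = sin(fδ)/sin δ ≈ 0.629.
p = a·p₁ + b·p₂ ≈ (-0.914, 0.005, 0.405); φ = arcsin(p_z) ≈ 23.87°, λ = atan2(p_y, p_x) ≈ 179.70°.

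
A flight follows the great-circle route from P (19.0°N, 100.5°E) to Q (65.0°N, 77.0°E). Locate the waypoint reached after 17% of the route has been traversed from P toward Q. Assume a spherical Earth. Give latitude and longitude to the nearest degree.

≈ (27°N, 98°E)

Convert each endpoint to a unit vector on the sphere (x = cos φ cos λ, y = cos φ sin λ, z = sin φ).
The central angle between the endpoints is δ = arccos(p₁·p₂) ≈ 0.848 rad (48.6°).
Interpolate at f = 0.17 with slerp weights a = sin((1−f)δ)/sin δ ≈ 0.863, b = sin(fδ)/sin δ ≈ 0.192.
p = a·p₁ + b·p₂ ≈ (-0.130, 0.881, 0.455); φ = arcsin(p_z) ≈ 27.04°, λ = atan2(p_y, p_x) ≈ 98.42°.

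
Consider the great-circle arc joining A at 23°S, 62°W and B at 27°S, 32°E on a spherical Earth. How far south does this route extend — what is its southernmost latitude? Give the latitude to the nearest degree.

≈ 34°S

The great circle lies in the plane with unit normal n̂ = (p₁ × p₂)/|p₁ × p₂|.
Here n̂_z ≈ +0.824; the vertex latitude is φ_max = arccos|n̂_z| ≈ 34.5°.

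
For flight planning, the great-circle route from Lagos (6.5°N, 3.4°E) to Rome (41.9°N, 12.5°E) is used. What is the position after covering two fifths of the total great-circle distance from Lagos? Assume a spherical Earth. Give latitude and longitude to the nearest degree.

≈ 21°N, 6°E

From cos δ = sin φ₁ sin φ₂ + cos φ₁ cos φ₂ cos Δλ, the central angle is δ ≈ 0.634 rad (36.3°).
Interpolate at f = 2/5 with slerp weights a = sin((1−f)δ)/sin δ ≈ 0.627, b = sin(fδ)/sin δ ≈ 0.424.
p = a·p₁ + b·p₂ ≈ (0.929, 0.105, 0.354); φ = arcsin(p_z) ≈ 20.72°, λ = atan2(p_y, p_x) ≈ 6.46°.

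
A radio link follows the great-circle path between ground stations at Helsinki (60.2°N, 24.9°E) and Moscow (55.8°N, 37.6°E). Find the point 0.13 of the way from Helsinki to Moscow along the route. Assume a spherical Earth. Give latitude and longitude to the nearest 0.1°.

≈ 59.7°N, 26.7°E

Convert each endpoint to a unit vector on the sphere (x = cos φ cos λ, y = cos φ sin λ, z = sin φ).
The central angle between the endpoints is δ = arccos(p₁·p₂) ≈ 0.140 rad (8.0°).
Interpolate at f = 0.13 with slerp weights a = sin((1−f)δ)/sin δ ≈ 0.871, b = sin(fδ)/sin δ ≈ 0.130.
p = a·p₁ + b·p₂ ≈ (0.451, 0.227, 0.863); φ = arcsin(p_z) ≈ 59.70°, λ = atan2(p_y, p_x) ≈ 26.73°.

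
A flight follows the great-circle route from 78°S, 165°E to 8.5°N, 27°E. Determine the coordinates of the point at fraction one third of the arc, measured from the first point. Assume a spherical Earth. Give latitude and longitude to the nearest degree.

The haversine formula gives a central angle δ ≈ 1.873 rad (107.3°) between the endpoints.
Interpolate at f = 1/3 with slerp weights a = sin((1−f)δ)/sin δ ≈ 0.993, b = sin(fδ)/sin δ ≈ 0.612.
p = a·p₁ + b·p₂ ≈ (0.340, 0.328, -0.881); φ = arcsin(p_z) ≈ -61.80°, λ = atan2(p_y, p_x) ≈ 44.00°.

≈ 62°S, 44°E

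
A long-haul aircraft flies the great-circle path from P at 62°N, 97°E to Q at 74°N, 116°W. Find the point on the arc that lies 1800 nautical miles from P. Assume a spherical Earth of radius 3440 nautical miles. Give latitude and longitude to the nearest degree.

≈ 83°N, 161°W

The haversine formula gives a central angle δ ≈ 0.737 rad (42.3°) between the endpoints. The total great-circle distance is δ·R ≈ 0.737 × 3440 ≈ 2537 nmi, so the target fraction is f = 1800/2537 ≈ 0.710.
Interpolate at f ≈ 0.710 with slerp weights a = sin((1−f)δ)/sin δ ≈ 0.316, b = sin(fδ)/sin δ ≈ 0.743.
p = a·p₁ + b·p₂ ≈ (-0.108, -0.037, 0.993); φ = arcsin(p_z) ≈ 83.45°, λ = atan2(p_y, p_x) ≈ -161.15°.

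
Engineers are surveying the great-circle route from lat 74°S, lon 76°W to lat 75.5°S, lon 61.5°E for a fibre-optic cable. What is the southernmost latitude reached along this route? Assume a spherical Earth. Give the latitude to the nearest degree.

≈ 84°S

The great circle lies in the plane with unit normal n̂ = (p₁ × p₂)/|p₁ × p₂|.
Here n̂_z ≈ +0.098; the vertex latitude is φ_max = arccos|n̂_z| ≈ 84.4°.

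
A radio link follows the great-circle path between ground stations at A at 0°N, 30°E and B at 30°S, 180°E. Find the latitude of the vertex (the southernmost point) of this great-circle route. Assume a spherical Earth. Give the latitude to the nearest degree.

≈ 49°S

The great circle lies in the plane with unit normal n̂ = (p₁ × p₂)/|p₁ × p₂|.
Here n̂_z ≈ +0.655; the vertex latitude is φ_max = arccos|n̂_z| ≈ 49.1°.
Check via Clairaut: cos φ_max = |cos φ₁| · sin C = cos(0.0°)·sin(139.1°) ≈ 0.655, again giving ≈ 49.1°.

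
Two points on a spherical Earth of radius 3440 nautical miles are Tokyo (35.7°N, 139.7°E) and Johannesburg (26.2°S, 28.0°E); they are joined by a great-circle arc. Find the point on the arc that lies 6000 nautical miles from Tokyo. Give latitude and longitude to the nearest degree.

≈ 15°S, 48°E

Write both endpoints as unit vectors p₁, p₂ with components (cos φ cos λ, cos φ sin λ, sin φ).
The central angle between the endpoints is δ = arccos(p₁·p₂) ≈ 2.126 rad (121.8°). The total great-circle distance is δ·R ≈ 2.126 × 3440 ≈ 7313 nmi, so the target fraction is f = 6000/7313 ≈ 0.820.
Interpolate at f ≈ 0.820 with slerp weights a = sin((1−f)δ)/sin δ ≈ 0.438, b = sin(fδ)/sin δ ≈ 1.159.
p = a·p₁ + b·p₂ ≈ (0.647, 0.718, -0.256); φ = arcsin(p_z) ≈ -14.83°, λ = atan2(p_y, p_x) ≈ 48.01°.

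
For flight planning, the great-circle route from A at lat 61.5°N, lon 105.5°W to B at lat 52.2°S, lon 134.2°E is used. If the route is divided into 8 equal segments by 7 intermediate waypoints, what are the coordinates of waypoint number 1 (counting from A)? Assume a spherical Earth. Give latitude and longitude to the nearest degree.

Write both endpoints as unit vectors p₁, p₂ with components (cos φ cos λ, cos φ sin λ, sin φ).
The central angle between the endpoints is δ = arccos(p₁·p₂) ≈ 2.572 rad (147.3°).
Interpolate at f = 1/8 with slerp weights a = sin((1−f)δ)/sin δ ≈ 1.442, b = sin(fδ)/sin δ ≈ 0.586.
p = a·p₁ + b·p₂ ≈ (-0.434, -0.406, 0.804); φ = arcsin(p_z) ≈ 53.55°, λ = atan2(p_y, p_x) ≈ -136.94°.

≈ lat 54°N, lon 137°W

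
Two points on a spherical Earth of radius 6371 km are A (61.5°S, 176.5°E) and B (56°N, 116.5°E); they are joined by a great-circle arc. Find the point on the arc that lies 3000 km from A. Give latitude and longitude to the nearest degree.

Write both endpoints as unit vectors p₁, p₂ with components (cos φ cos λ, cos φ sin λ, sin φ).
The central angle between the endpoints is δ = arccos(p₁·p₂) ≈ 2.208 rad (126.5°). The total great-circle distance is δ·R ≈ 2.208 × 6371 ≈ 14069 km, so the target fraction is f = 3000/14069 ≈ 0.213.
Interpolate at f ≈ 0.213 with slerp weights a = sin((1−f)δ)/sin δ ≈ 1.227, b = sin(fδ)/sin δ ≈ 0.565.
p = a·p₁ + b·p₂ ≈ (-0.725, 0.318, -0.610); φ = arcsin(p_z) ≈ -37.62°, λ = atan2(p_y, p_x) ≈ 156.31°.

≈ (38°S, 156°E)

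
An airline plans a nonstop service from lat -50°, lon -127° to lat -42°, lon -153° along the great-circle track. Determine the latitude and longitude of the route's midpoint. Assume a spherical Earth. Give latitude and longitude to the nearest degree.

The haversine formula gives a central angle δ ≈ 0.342 rad (19.6°) between the endpoints.
Interpolate at f = 1/2 with slerp weights a = sin((1−f)δ)/sin δ ≈ 0.507, b = sin(fδ)/sin δ ≈ 0.507.
p = a·p₁ + b·p₂ ≈ (-0.532, -0.432, -0.728); φ = arcsin(p_z) ≈ -46.74°, λ = atan2(p_y, p_x) ≈ -140.96°.

≈ lat -47°, lon -141°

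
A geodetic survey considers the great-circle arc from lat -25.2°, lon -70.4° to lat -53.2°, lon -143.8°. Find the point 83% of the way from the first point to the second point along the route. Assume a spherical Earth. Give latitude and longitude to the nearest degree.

≈ lat -53°, lon -127°

Convert each endpoint to a unit vector on the sphere (x = cos φ cos λ, y = cos φ sin λ, z = sin φ).
The central angle between the endpoints is δ = arccos(p₁·p₂) ≈ 1.052 rad (60.3°).
Interpolate at f = 0.83 with slerp weights a = sin((1−f)δ)/sin δ ≈ 0.205, b = sin(fδ)/sin δ ≈ 0.882.
p = a·p₁ + b·p₂ ≈ (-0.364, -0.487, -0.794); φ = arcsin(p_z) ≈ -52.55°, λ = atan2(p_y, p_x) ≈ -126.82°.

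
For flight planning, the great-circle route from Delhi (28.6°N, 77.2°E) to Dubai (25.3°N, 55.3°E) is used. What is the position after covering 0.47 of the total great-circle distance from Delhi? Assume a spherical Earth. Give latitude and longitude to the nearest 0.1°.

≈ 27.5°N, 66.7°E

Convert each endpoint to a unit vector on the sphere (x = cos φ cos λ, y = cos φ sin λ, z = sin φ).
The central angle between the endpoints is δ = arccos(p₁·p₂) ≈ 0.345 rad (19.8°).
Interpolate at f = 0.47 with slerp weights a = sin((1−f)δ)/sin δ ≈ 0.538, b = sin(fδ)/sin δ ≈ 0.477.
p = a·p₁ + b·p₂ ≈ (0.350, 0.815, 0.461); φ = arcsin(p_z) ≈ 27.48°, λ = atan2(p_y, p_x) ≈ 66.75°.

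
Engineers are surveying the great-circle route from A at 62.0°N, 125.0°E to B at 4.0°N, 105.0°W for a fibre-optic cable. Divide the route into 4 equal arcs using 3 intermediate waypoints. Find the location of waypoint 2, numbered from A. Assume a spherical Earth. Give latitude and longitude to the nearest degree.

Convert each endpoint to a unit vector on the sphere (x = cos φ cos λ, y = cos φ sin λ, z = sin φ).
The central angle between the endpoints is δ = arccos(p₁·p₂) ≈ 1.813 rad (103.9°).
Interpolate at f = 2/4 with slerp weights a = sin((1−f)δ)/sin δ ≈ 0.811, b = sin(fδ)/sin δ ≈ 0.811.
p = a·p₁ + b·p₂ ≈ (-0.428, -0.469, 0.772); φ = arcsin(p_z) ≈ 50.58°, λ = atan2(p_y, p_x) ≈ -132.33°.

≈ 51°N, 132°W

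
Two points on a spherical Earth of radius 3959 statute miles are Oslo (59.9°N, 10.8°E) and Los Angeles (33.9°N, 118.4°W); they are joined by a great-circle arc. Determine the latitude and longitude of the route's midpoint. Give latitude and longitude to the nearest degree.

From cos δ = sin φ₁ sin φ₂ + cos φ₁ cos φ₂ cos Δλ, the central angle is δ ≈ 1.350 rad (77.3°).
Interpolate at f = 1/2 with slerp weights a = sin((1−f)δ)/sin δ ≈ 0.640, b = sin(fδ)/sin δ ≈ 0.640.
p = a·p₁ + b·p₂ ≈ (0.063, -0.407, 0.911); φ = arcsin(p_z) ≈ 65.66°, λ = atan2(p_y, p_x) ≈ -81.26°.

≈ (66°N, 81°W)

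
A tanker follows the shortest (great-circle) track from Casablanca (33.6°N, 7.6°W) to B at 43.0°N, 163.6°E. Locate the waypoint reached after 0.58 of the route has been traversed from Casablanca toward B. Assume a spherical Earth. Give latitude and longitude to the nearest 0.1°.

≈ 83.5°N, 111.4°E

Write both endpoints as unit vectors p₁, p₂ with components (cos φ cos λ, cos φ sin λ, sin φ).
The central angle between the endpoints is δ = arccos(p₁·p₂) ≈ 1.797 rad (103.0°).
Interpolate at f = 0.58 with slerp weights a = sin((1−f)δ)/sin δ ≈ 0.703, b = sin(fδ)/sin δ ≈ 0.886.
p = a·p₁ + b·p₂ ≈ (-0.041, 0.106, 0.994); φ = arcsin(p_z) ≈ 83.49°, λ = atan2(p_y, p_x) ≈ 111.36°.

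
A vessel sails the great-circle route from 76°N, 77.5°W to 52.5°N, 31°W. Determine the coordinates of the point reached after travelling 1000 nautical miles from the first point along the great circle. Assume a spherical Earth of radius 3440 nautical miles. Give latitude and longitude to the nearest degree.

≈ 64°N, 41°W

Write both endpoints as unit vectors p₁, p₂ with components (cos φ cos λ, cos φ sin λ, sin φ).
The central angle between the endpoints is δ = arccos(p₁·p₂) ≈ 0.513 rad (29.4°). The total great-circle distance is δ·R ≈ 0.513 × 3440 ≈ 1766 nmi, so the target fraction is f = 1000/1766 ≈ 0.566.
Interpolate at f ≈ 0.566 with slerp weights a = sin((1−f)δ)/sin δ ≈ 0.449, b = sin(fδ)/sin δ ≈ 0.584.
p = a·p₁ + b·p₂ ≈ (0.328, -0.289, 0.899); φ = arcsin(p_z) ≈ 64.06°, λ = atan2(p_y, p_x) ≈ -41.39°.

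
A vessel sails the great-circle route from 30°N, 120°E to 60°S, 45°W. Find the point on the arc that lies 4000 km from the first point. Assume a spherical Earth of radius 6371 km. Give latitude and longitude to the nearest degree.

The haversine formula gives a central angle δ ≈ 2.589 rad (148.4°) between the endpoints. The total great-circle distance is δ·R ≈ 2.589 × 6371 ≈ 16496 km, so the target fraction is f = 4000/16496 ≈ 0.242.
Interpolate at f ≈ 0.242 with slerp weights a = sin((1−f)δ)/sin δ ≈ 1.762, b = sin(fδ)/sin δ ≈ 1.119.
p = a·p₁ + b·p₂ ≈ (-0.367, 0.926, -0.088); φ = arcsin(p_z) ≈ -5.07°, λ = atan2(p_y, p_x) ≈ 111.64°.

≈ 5°S, 112°E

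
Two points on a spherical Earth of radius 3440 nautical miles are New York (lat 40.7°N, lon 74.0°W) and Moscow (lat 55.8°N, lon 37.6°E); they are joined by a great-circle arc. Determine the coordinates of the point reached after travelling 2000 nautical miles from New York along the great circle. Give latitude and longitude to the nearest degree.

≈ lat 63°N, lon 31°W

From cos δ = sin φ₁ sin φ₂ + cos φ₁ cos φ₂ cos Δλ, the central angle is δ ≈ 1.178 rad (67.5°). The total great-circle distance is δ·R ≈ 1.178 × 3440 ≈ 4053 nmi, so the target fraction is f = 2000/4053 ≈ 0.493.
Interpolate at f ≈ 0.493 with slerp weights a = sin((1−f)δ)/sin δ ≈ 0.608, b = sin(fδ)/sin δ ≈ 0.594.
p = a·p₁ + b·p₂ ≈ (0.392, -0.240, 0.888); φ = arcsin(p_z) ≈ 62.66°, λ = atan2(p_y, p_x) ≈ -31.44°.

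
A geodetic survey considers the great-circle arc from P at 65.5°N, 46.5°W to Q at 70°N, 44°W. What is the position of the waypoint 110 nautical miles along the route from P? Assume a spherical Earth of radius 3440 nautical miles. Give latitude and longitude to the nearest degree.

Convert each endpoint to a unit vector on the sphere (x = cos φ cos λ, y = cos φ sin λ, z = sin φ).
The central angle between the endpoints is δ = arccos(p₁·p₂) ≈ 0.080 rad (4.6°). The total great-circle distance is δ·R ≈ 0.080 × 3440 ≈ 276 nmi, so the target fraction is f = 110/276 ≈ 0.399.
Interpolate at f ≈ 0.399 with slerp weights a = sin((1−f)δ)/sin δ ≈ 0.602, b = sin(fδ)/sin δ ≈ 0.399.
p = a·p₁ + b·p₂ ≈ (0.270, -0.276, 0.923); φ = arcsin(p_z) ≈ 67.30°, λ = atan2(p_y, p_x) ≈ -45.62°.

≈ 67°N, 46°W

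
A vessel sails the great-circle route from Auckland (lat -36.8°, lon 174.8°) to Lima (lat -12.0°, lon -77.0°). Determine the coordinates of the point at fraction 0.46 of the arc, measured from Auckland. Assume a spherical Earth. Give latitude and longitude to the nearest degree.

≈ lat -39°, lon -128°

The haversine formula gives a central angle δ ≈ 1.691 rad (96.9°) between the endpoints.
Interpolate at f = 0.46 with slerp weights a = sin((1−f)δ)/sin δ ≈ 0.797, b = sin(fδ)/sin δ ≈ 0.707.
p = a·p₁ + b·p₂ ≈ (-0.480, -0.616, -0.625); φ = arcsin(p_z) ≈ -38.65°, λ = atan2(p_y, p_x) ≈ -127.94°.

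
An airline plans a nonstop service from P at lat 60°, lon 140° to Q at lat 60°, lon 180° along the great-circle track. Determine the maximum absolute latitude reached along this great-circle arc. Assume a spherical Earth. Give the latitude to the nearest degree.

The great circle lies in the plane with unit normal n̂ = (p₁ × p₂)/|p₁ × p₂|.
Here n̂_z ≈ +0.477; the vertex latitude is φ_max = arccos|n̂_z| ≈ 61.5°.

≈ 62°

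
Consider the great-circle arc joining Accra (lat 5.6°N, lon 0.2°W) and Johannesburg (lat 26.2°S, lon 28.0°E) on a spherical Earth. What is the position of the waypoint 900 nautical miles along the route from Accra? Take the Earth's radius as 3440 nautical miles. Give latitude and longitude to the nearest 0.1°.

Convert each endpoint to a unit vector on the sphere (x = cos φ cos λ, y = cos φ sin λ, z = sin φ).
The central angle between the endpoints is δ = arccos(p₁·p₂) ≈ 0.732 rad (41.9°). The total great-circle distance is δ·R ≈ 0.732 × 3440 ≈ 2518 nmi, so the target fraction is f = 900/2518 ≈ 0.357.
Interpolate at f ≈ 0.357 with slerp weights a = sin((1−f)δ)/sin δ ≈ 0.678, b = sin(fδ)/sin δ ≈ 0.387.
p = a·p₁ + b·p₂ ≈ (0.981, 0.161, -0.105); φ = arcsin(p_z) ≈ -6.01°, λ = atan2(p_y, p_x) ≈ 9.30°.

≈ lat 6.0°S, lon 9.3°E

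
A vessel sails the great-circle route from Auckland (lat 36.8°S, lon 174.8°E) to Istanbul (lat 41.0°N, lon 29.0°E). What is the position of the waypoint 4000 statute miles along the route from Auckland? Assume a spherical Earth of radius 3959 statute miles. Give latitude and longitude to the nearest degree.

The haversine formula gives a central angle δ ≈ 2.674 rad (153.2°) between the endpoints. The total great-circle distance is δ·R ≈ 2.674 × 3959 ≈ 10588 mi, so the target fraction is f = 4000/10588 ≈ 0.378.
Interpolate at f ≈ 0.378 with slerp weights a = sin((1−f)δ)/sin δ ≈ 2.211, b = sin(fδ)/sin δ ≈ 1.881.
p = a·p₁ + b·p₂ ≈ (-0.521, 0.848, -0.090); φ = arcsin(p_z) ≈ -5.19°, λ = atan2(p_y, p_x) ≈ 121.57°.

≈ lat 5°S, lon 122°E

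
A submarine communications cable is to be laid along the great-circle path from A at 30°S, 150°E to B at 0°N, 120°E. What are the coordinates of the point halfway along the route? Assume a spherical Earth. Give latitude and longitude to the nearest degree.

Write both endpoints as unit vectors p₁, p₂ with components (cos φ cos λ, cos φ sin λ, sin φ).
The central angle between the endpoints is δ = arccos(p₁·p₂) ≈ 0.723 rad (41.4°).
Interpolate at f = 1/2 with slerp weights a = sin((1−f)δ)/sin δ ≈ 0.535, b = sin(fδ)/sin δ ≈ 0.535.
p = a·p₁ + b·p₂ ≈ (-0.668, 0.694, -0.267); φ = arcsin(p_z) ≈ -15.50°, λ = atan2(p_y, p_x) ≈ 133.90°.

≈ 16°S, 134°E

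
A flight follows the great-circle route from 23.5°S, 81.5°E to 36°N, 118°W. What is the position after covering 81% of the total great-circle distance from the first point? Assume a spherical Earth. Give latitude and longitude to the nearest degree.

≈ 46°N, 156°W

Write both endpoints as unit vectors p₁, p₂ with components (cos φ cos λ, cos φ sin λ, sin φ).
The central angle between the endpoints is δ = arccos(p₁·p₂) ≈ 2.776 rad (159.0°).
Interpolate at f = 0.81 with slerp weights a = sin((1−f)δ)/sin δ ≈ 1.406, b = sin(fδ)/sin δ ≈ 2.177.
p = a·p₁ + b·p₂ ≈ (-0.636, -0.280, 0.719); φ = arcsin(p_z) ≈ 45.97°, λ = atan2(p_y, p_x) ≈ -156.26°.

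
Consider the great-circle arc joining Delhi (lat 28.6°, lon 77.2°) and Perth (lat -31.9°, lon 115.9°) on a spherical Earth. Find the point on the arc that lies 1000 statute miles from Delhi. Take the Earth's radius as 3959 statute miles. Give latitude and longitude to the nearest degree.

≈ lat 16°, lon 86°

Write both endpoints as unit vectors p₁, p₂ with components (cos φ cos λ, cos φ sin λ, sin φ).
The central angle between the endpoints is δ = arccos(p₁·p₂) ≈ 1.236 rad (70.8°). The total great-circle distance is δ·R ≈ 1.236 × 3959 ≈ 4893 mi, so the target fraction is f = 1000/4893 ≈ 0.204.
Interpolate at f ≈ 0.204 with slerp weights a = sin((1−f)δ)/sin δ ≈ 0.881, b = sin(fδ)/sin δ ≈ 0.265.
p = a·p₁ + b·p₂ ≈ (0.073, 0.957, 0.282); φ = arcsin(p_z) ≈ 16.38°, λ = atan2(p_y, p_x) ≈ 85.62°.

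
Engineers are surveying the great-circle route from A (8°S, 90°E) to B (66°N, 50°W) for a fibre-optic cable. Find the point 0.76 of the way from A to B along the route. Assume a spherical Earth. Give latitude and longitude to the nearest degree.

From cos δ = sin φ₁ sin φ₂ + cos φ₁ cos φ₂ cos Δλ, the central angle is δ ≈ 2.022 rad (115.8°).
Interpolate at f = 0.76 with slerp weights a = sin((1−f)δ)/sin δ ≈ 0.518, b = sin(fδ)/sin δ ≈ 1.110.
p = a·p₁ + b·p₂ ≈ (0.290, 0.167, 0.942); φ = arcsin(p_z) ≈ 70.43°, λ = atan2(p_y, p_x) ≈ 29.93°.

≈ (70°N, 30°E)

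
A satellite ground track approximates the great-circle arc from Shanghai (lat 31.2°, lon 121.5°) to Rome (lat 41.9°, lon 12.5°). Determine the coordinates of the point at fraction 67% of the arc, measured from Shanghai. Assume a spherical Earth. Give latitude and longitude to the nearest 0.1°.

≈ lat 52.2°, lon 49.8°

Write both endpoints as unit vectors p₁, p₂ with components (cos φ cos λ, cos φ sin λ, sin φ).
The central angle between the endpoints is δ = arccos(p₁·p₂) ≈ 1.432 rad (82.0°).
Interpolate at f = 0.67 with slerp weights a = sin((1−f)δ)/sin δ ≈ 0.460, b = sin(fδ)/sin δ ≈ 0.827.
p = a·p₁ + b·p₂ ≈ (0.395, 0.468, 0.790); φ = arcsin(p_z) ≈ 52.20°, λ = atan2(p_y, p_x) ≈ 49.83°.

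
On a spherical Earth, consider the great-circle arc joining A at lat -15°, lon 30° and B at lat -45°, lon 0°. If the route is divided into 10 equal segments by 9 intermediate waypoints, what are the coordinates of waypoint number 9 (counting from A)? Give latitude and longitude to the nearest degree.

≈ lat -42°, lon 4°

Convert each endpoint to a unit vector on the sphere (x = cos φ cos λ, y = cos φ sin λ, z = sin φ).
The central angle between the endpoints is δ = arccos(p₁·p₂) ≈ 0.685 rad (39.2°).
Interpolate at f = 9/10 with slerp weights a = sin((1−f)δ)/sin δ ≈ 0.108, b = sin(fδ)/sin δ ≈ 0.914.
p = a·p₁ + b·p₂ ≈ (0.737, 0.052, -0.674); φ = arcsin(p_z) ≈ -42.39°, λ = atan2(p_y, p_x) ≈ 4.06°.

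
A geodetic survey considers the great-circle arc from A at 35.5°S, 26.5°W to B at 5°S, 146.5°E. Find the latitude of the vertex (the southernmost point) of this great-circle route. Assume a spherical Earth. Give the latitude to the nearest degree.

The great circle lies in the plane with unit normal n̂ = (p₁ × p₂)/|p₁ × p₂|.
Here n̂_z ≈ +0.151; the vertex latitude is φ_max = arccos|n̂_z| ≈ 81.3°.
Check via Clairaut: cos φ_max = |cos φ₁| · sin C = cos(35.5°)·sin(169.3°) ≈ 0.151, again giving ≈ 81.3°.

≈ 81°S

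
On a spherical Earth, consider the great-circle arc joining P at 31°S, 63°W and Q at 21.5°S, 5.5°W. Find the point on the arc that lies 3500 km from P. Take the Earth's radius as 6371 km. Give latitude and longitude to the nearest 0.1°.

The haversine formula gives a central angle δ ≈ 0.906 rad (51.9°) between the endpoints. The total great-circle distance is δ·R ≈ 0.906 × 6371 ≈ 5769 km, so the target fraction is f = 3500/5769 ≈ 0.607.
Interpolate at f ≈ 0.607 with slerp weights a = sin((1−f)δ)/sin δ ≈ 0.443, b = sin(fδ)/sin δ ≈ 0.664.
p = a·p₁ + b·p₂ ≈ (0.787, -0.398, -0.471); φ = arcsin(p_z) ≈ -28.13°, λ = atan2(p_y, p_x) ≈ -26.80°.

≈ 28.1°S, 26.8°W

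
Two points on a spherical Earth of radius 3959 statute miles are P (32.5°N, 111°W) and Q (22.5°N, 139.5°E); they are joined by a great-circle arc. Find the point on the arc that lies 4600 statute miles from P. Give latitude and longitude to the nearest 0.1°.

≈ (36.3°N, 165.7°E)

Convert each endpoint to a unit vector on the sphere (x = cos φ cos λ, y = cos φ sin λ, z = sin φ).
The central angle between the endpoints is δ = arccos(p₁·p₂) ≈ 1.625 rad (93.1°). The total great-circle distance is δ·R ≈ 1.625 × 3959 ≈ 6435 mi, so the target fraction is f = 4600/6435 ≈ 0.715.
Interpolate at f ≈ 0.715 with slerp weights a = sin((1−f)δ)/sin δ ≈ 0.448, b = sin(fδ)/sin δ ≈ 0.919.
p = a·p₁ + b·p₂ ≈ (-0.781, 0.199, 0.592); φ = arcsin(p_z) ≈ 36.31°, λ = atan2(p_y, p_x) ≈ 165.71°.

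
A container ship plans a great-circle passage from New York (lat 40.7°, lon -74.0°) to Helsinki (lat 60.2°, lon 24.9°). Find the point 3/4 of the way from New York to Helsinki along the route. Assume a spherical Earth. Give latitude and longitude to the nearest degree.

From cos δ = sin φ₁ sin φ₂ + cos φ₁ cos φ₂ cos Δλ, the central angle is δ ≈ 1.038 rad (59.5°).
Interpolate at f = 3/4 with slerp weights a = sin((1−f)δ)/sin δ ≈ 0.298, b = sin(fδ)/sin δ ≈ 0.815.
p = a·p₁ + b·p₂ ≈ (0.430, -0.047, 0.902); φ = arcsin(p_z) ≈ 64.39°, λ = atan2(p_y, p_x) ≈ -6.18°.

≈ lat 64°, lon -6°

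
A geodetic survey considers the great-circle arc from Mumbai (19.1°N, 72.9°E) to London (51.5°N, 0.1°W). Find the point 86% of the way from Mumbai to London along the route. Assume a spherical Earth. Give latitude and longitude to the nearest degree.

Convert each endpoint to a unit vector on the sphere (x = cos φ cos λ, y = cos φ sin λ, z = sin φ).
The central angle between the endpoints is δ = arccos(p₁·p₂) ≈ 1.128 rad (64.7°).
Interpolate at f = 0.86 with slerp weights a = sin((1−f)δ)/sin δ ≈ 0.174, b = sin(fδ)/sin δ ≈ 0.913.
p = a·p₁ + b·p₂ ≈ (0.617, 0.156, 0.772); φ = arcsin(p_z) ≈ 50.49°, λ = atan2(p_y, p_x) ≈ 14.22°.

≈ 50°N, 14°E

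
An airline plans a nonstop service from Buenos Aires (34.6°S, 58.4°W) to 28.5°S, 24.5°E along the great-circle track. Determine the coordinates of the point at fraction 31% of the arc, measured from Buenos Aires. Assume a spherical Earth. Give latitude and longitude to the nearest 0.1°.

≈ 39.4°S, 32.2°W

Convert each endpoint to a unit vector on the sphere (x = cos φ cos λ, y = cos φ sin λ, z = sin φ).
The central angle between the endpoints is δ = arccos(p₁·p₂) ≈ 1.202 rad (68.9°).
Interpolate at f = 0.31 with slerp weights a = sin((1−f)δ)/sin δ ≈ 0.791, b = sin(fδ)/sin δ ≈ 0.390.
p = a·p₁ + b·p₂ ≈ (0.653, -0.412, -0.635); φ = arcsin(p_z) ≈ -39.44°, λ = atan2(p_y, p_x) ≈ -32.25°.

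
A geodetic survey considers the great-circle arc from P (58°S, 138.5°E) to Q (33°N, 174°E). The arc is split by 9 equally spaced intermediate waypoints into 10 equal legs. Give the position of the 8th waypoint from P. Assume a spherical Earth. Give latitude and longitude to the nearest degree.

Convert each endpoint to a unit vector on the sphere (x = cos φ cos λ, y = cos φ sin λ, z = sin φ).
The central angle between the endpoints is δ = arccos(p₁·p₂) ≈ 1.671 rad (95.7°).
Interpolate at f = 8/10 with slerp weights a = sin((1−f)δ)/sin δ ≈ 0.330, b = sin(fδ)/sin δ ≈ 0.978.
p = a·p₁ + b·p₂ ≈ (-0.946, 0.201, 0.253); φ = arcsin(p_z) ≈ 14.65°, λ = atan2(p_y, p_x) ≈ 167.98°.

≈ (15°N, 168°E)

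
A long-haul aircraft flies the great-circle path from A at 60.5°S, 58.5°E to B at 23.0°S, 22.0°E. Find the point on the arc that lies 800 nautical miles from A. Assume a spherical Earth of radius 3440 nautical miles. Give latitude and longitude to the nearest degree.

Write both endpoints as unit vectors p₁, p₂ with components (cos φ cos λ, cos φ sin λ, sin φ).
The central angle between the endpoints is δ = arccos(p₁·p₂) ≈ 0.789 rad (45.2°). The total great-circle distance is δ·R ≈ 0.789 × 3440 ≈ 2715 nmi, so the target fraction is f = 800/2715 ≈ 0.295.
Interpolate at f ≈ 0.295 with slerp weights a = sin((1−f)δ)/sin δ ≈ 0.744, b = sin(fδ)/sin δ ≈ 0.325.
p = a·p₁ + b·p₂ ≈ (0.469, 0.424, -0.775); φ = arcsin(p_z) ≈ -50.78°, λ = atan2(p_y, p_x) ≈ 42.17°.

≈ 51°S, 42°E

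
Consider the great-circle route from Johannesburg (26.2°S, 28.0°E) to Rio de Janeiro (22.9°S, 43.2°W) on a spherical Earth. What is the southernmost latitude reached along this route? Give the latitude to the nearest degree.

≈ 29°S

The great circle lies in the plane with unit normal n̂ = (p₁ × p₂)/|p₁ × p₂|.
Here n̂_z ≈ -0.870; the vertex latitude is φ_max = arccos|n̂_z| ≈ 29.5°.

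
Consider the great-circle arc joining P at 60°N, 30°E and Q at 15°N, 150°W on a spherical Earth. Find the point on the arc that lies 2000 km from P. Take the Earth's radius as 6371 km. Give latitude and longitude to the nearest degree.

Write both endpoints as unit vectors p₁, p₂ with components (cos φ cos λ, cos φ sin λ, sin φ).
The central angle between the endpoints is δ = arccos(p₁·p₂) ≈ 1.833 rad (105.0°). The total great-circle distance is δ·R ≈ 1.833 × 6371 ≈ 11675 km, so the target fraction is f = 2000/11675 ≈ 0.171.
Interpolate at f ≈ 0.171 with slerp weights a = sin((1−f)δ)/sin δ ≈ 1.034, b = sin(fδ)/sin δ ≈ 0.320.
p = a·p₁ + b·p₂ ≈ (0.180, 0.104, 0.978); φ = arcsin(p_z) ≈ 77.99°, λ = atan2(p_y, p_x) ≈ 30.00°.

≈ 78°N, 30°E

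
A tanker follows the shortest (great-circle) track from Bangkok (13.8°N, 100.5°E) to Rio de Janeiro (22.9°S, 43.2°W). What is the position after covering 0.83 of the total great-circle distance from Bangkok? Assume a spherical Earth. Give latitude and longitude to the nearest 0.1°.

≈ 24.2°S, 16.4°W

Write both endpoints as unit vectors p₁, p₂ with components (cos φ cos λ, cos φ sin λ, sin φ).
The central angle between the endpoints is δ = arccos(p₁·p₂) ≈ 2.521 rad (144.5°).
Interpolate at f = 0.83 with slerp weights a = sin((1−f)δ)/sin δ ≈ 0.715, b = sin(fδ)/sin δ ≈ 1.492.
p = a·p₁ + b·p₂ ≈ (0.875, -0.258, -0.410); φ = arcsin(p_z) ≈ -24.19°, λ = atan2(p_y, p_x) ≈ -16.41°.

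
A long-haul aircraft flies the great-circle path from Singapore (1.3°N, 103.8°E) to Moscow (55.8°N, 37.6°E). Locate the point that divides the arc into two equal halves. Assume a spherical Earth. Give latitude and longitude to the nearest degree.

≈ 33°N, 81°E

Write both endpoints as unit vectors p₁, p₂ with components (cos φ cos λ, cos φ sin λ, sin φ).
The central angle between the endpoints is δ = arccos(p₁·p₂) ≈ 1.323 rad (75.8°).
Interpolate at f = 1/2 with slerp weights a = sin((1−f)δ)/sin δ ≈ 0.634, b = sin(fδ)/sin δ ≈ 0.634.
p = a·p₁ + b·p₂ ≈ (0.131, 0.832, 0.538); φ = arcsin(p_z) ≈ 32.58°, λ = atan2(p_y, p_x) ≈ 81.05°.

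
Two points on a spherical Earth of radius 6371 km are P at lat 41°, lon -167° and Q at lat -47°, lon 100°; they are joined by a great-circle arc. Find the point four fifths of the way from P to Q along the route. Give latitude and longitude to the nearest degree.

≈ lat -32°, lon 125°

From cos δ = sin φ₁ sin φ₂ + cos φ₁ cos φ₂ cos Δλ, the central angle is δ ≈ 2.102 rad (120.4°).
Interpolate at f = 4/5 with slerp weights a = sin((1−f)δ)/sin δ ≈ 0.473, b = sin(fδ)/sin δ ≈ 1.153.
p = a·p₁ + b·p₂ ≈ (-0.485, 0.694, -0.533); φ = arcsin(p_z) ≈ -32.18°, λ = atan2(p_y, p_x) ≈ 124.93°.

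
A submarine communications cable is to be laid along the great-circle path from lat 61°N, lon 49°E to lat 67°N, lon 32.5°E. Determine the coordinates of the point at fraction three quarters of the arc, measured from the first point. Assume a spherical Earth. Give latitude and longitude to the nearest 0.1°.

The haversine formula gives a central angle δ ≈ 0.163 rad (9.3°) between the endpoints.
Interpolate at f = 3/4 with slerp weights a = sin((1−f)δ)/sin δ ≈ 0.251, b = sin(fδ)/sin δ ≈ 0.751.
p = a·p₁ + b·p₂ ≈ (0.327, 0.250, 0.911); φ = arcsin(p_z) ≈ 65.68°, λ = atan2(p_y, p_x) ≈ 37.32°.

≈ lat 65.7°N, lon 37.3°E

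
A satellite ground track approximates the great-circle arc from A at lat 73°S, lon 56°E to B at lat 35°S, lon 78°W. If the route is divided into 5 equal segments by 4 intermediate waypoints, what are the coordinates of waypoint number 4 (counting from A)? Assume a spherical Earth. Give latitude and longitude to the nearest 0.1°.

≈ lat 48.1°S, lon 73.4°W

The haversine formula gives a central angle δ ≈ 1.179 rad (67.5°) between the endpoints.
Interpolate at f = 4/5 with slerp weights a = sin((1−f)δ)/sin δ ≈ 0.253, b = sin(fδ)/sin δ ≈ 0.876.
p = a·p₁ + b·p₂ ≈ (0.190, -0.640, -0.744); φ = arcsin(p_z) ≈ -48.07°, λ = atan2(p_y, p_x) ≈ -73.44°.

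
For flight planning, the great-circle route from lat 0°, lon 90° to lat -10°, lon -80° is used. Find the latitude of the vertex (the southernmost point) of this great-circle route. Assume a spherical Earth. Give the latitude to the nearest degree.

≈ -45°

The great circle lies in the plane with unit normal n̂ = (p₁ × p₂)/|p₁ × p₂|.
Here n̂_z ≈ -0.702; the vertex latitude is φ_max = arccos|n̂_z| ≈ 45.4°.
Check via Clairaut: cos φ_max = |cos φ₁| · sin C = cos(0.0°)·sin(135.4°) ≈ 0.702, again giving ≈ 45.4°.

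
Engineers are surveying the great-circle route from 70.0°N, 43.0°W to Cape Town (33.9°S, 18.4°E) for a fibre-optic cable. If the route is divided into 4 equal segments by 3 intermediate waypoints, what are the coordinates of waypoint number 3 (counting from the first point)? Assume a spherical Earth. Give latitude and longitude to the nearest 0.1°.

From cos δ = sin φ₁ sin φ₂ + cos φ₁ cos φ₂ cos Δλ, the central angle is δ ≈ 1.969 rad (112.8°).
Interpolate at f = 3/4 with slerp weights a = sin((1−f)δ)/sin δ ≈ 0.513, b = sin(fδ)/sin δ ≈ 1.080.
p = a·p₁ + b·p₂ ≈ (0.979, 0.163, -0.121); φ = arcsin(p_z) ≈ -6.92°, λ = atan2(p_y, p_x) ≈ 9.47°.

≈ 6.9°S, 9.5°E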